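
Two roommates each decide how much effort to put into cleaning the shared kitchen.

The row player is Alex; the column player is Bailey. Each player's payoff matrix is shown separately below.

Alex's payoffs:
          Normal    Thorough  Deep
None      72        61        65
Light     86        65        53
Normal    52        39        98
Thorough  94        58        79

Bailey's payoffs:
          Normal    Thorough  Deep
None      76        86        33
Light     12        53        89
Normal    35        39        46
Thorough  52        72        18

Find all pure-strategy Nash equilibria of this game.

Alex against Normal: payoffs 72, 86, 52, 94 → best response Thorough.
Alex against Thorough: payoffs 61, 65, 39, 58 → best response Light.
Alex against Deep: payoffs 65, 53, 98, 79 → best response Normal.
Bailey against None: payoffs 76, 86, 33 → best response Thorough.
Bailey against Light: payoffs 12, 53, 89 → best response Deep.
Bailey against Normal: payoffs 35, 39, 46 → best response Deep.
Bailey against Thorough: payoffs 52, 72, 18 → best response Thorough.
Mutual best responses: (Normal, Deep).

Pure NE: (Normal, Deep)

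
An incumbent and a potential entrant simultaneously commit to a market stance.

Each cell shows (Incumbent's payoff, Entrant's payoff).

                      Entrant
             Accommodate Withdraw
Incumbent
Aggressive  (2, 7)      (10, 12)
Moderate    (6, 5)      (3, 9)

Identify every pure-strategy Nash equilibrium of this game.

Pure NE: (Aggressive, Withdraw)

(Aggressive, Accommodate): Incumbent can switch to Moderate (2 → 6). Not NE.
(Aggressive, Withdraw): Incumbent gets 10, best alternative 3; Entrant gets 12, best alternative 7. No profitable deviation — NE.
(Moderate, Accommodate): Entrant can switch to Withdraw (5 → 9). Not NE.
(Moderate, Withdraw): Incumbent can switch to Aggressive (3 → 10). Not NE.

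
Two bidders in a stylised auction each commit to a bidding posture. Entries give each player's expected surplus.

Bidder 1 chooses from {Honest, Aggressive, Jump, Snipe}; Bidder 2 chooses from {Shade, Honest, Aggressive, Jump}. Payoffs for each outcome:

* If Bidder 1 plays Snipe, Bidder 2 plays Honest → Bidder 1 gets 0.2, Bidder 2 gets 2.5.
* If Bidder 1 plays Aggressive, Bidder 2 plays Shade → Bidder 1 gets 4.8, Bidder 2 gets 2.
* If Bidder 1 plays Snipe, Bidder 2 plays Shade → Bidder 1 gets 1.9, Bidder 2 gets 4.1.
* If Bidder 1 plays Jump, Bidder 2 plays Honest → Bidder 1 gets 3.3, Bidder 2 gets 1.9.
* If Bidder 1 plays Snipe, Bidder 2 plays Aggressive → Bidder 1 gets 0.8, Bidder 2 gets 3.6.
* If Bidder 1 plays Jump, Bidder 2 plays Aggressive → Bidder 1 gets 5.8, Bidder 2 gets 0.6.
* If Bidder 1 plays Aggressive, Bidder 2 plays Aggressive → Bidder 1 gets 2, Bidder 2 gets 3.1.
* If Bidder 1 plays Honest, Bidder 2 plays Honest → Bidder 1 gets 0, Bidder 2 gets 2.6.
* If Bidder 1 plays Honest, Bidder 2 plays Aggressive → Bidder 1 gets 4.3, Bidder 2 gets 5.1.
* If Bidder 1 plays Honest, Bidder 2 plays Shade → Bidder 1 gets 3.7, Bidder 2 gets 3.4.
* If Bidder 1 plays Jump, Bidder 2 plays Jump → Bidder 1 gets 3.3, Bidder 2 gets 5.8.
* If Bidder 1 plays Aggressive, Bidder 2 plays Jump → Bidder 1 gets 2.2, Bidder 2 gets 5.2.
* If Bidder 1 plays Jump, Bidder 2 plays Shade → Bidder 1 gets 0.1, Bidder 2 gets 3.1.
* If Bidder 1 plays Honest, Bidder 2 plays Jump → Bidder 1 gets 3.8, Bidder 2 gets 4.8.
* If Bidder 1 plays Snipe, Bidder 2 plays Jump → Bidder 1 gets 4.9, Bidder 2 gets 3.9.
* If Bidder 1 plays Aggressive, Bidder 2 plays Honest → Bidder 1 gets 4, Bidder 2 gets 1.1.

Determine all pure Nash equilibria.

none

(Honest, Shade): Bidder 1 can switch to Aggressive (3.7 → 4.8). Not NE.
(Honest, Honest): Bidder 1 can switch to Aggressive (0 → 4). Not NE.
(Honest, Aggressive): Bidder 1 can switch to Jump (4.3 → 5.8). Not NE.
(Honest, Jump): Bidder 1 can switch to Snipe (3.8 → 4.9). Not NE.
(Aggressive, Shade): Bidder 2 can switch to Aggressive (2 → 3.1). Not NE.
(Aggressive, Honest): Bidder 2 can switch to Shade (1.1 → 2). Not NE.
(Aggressive, Aggressive): Bidder 1 can switch to Honest (2 → 4.3). Not NE.
(Aggressive, Jump): Bidder 1 can switch to Honest (2.2 → 3.8). Not NE.
(The remaining 8 profiles each have a profitable deviation by the same check.)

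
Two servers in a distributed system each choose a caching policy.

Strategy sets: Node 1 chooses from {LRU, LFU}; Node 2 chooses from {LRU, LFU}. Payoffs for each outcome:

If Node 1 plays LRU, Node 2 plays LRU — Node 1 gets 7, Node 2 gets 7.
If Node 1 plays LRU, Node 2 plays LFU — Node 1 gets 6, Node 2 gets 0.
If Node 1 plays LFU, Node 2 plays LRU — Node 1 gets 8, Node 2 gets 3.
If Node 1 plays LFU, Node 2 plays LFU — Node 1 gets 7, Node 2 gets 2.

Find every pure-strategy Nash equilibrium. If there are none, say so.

Node 1 against LRU: payoffs 7, 8 → best response LFU.
Node 1 against LFU: payoffs 6, 7 → best response LFU.
Node 2 against LRU: payoffs 7, 0 → best response LRU.
Node 2 against LFU: payoffs 3, 2 → best response LRU.
Mutual best responses: (LFU, LRU).

(LFU, LRU)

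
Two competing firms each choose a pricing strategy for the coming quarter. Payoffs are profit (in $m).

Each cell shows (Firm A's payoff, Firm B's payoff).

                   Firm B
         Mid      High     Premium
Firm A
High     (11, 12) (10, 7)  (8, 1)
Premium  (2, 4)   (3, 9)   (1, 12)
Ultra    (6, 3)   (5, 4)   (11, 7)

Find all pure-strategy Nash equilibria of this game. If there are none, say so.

Firm A against Mid: payoffs 11, 2, 6 → best response High.
Firm A against High: payoffs 10, 3, 5 → best response High.
Firm A against Premium: payoffs 8, 1, 11 → best response Ultra.
Firm B against High: payoffs 12, 7, 1 → best response Mid.
Firm B against Premium: payoffs 4, 9, 12 → best response Premium.
Firm B against Ultra: payoffs 3, 4, 7 → best response Premium.
Mutual best responses: (High, Mid); (Ultra, Premium).

The pure Nash equilibria are (High, Mid) and (Ultra, Premium).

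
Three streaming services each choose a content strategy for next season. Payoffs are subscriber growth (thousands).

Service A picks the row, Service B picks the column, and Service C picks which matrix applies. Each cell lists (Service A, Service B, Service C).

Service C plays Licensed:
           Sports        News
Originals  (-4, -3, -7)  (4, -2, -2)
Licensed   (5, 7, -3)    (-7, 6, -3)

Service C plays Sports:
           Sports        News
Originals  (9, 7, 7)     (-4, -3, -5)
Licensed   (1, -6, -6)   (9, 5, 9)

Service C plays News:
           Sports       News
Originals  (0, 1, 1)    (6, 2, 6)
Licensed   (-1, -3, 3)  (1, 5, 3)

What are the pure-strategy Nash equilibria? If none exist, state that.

Service A against (Sports, Licensed): payoffs -4, 5 → best response Licensed.
Service A against (Sports, Sports): payoffs 9, 1 → best response Originals.
Service A against (Sports, News): payoffs 0, -1 → best response Originals.
Service A against (News, Licensed): payoffs 4, -7 → best response Originals.
Service A against (News, Sports): payoffs -4, 9 → best response Licensed.
Service A against (News, News): payoffs 6, 1 → best response Originals.
Service B against (Originals, Licensed): payoffs -3, -2 → best response News.
Service B against (Originals, Sports): payoffs 7, -3 → best response Sports.
Service B against (Originals, News): payoffs 1, 2 → best response News.
Service B against (Licensed, Licensed): payoffs 7, 6 → best response Sports.
Service B against (Licensed, Sports): payoffs -6, 5 → best response News.
Service B against (Licensed, News): payoffs -3, 5 → best response News.
Service C against (Originals, Sports): payoffs -7, 7, 1 → best response Sports.
Service C against (Originals, News): payoffs -2, -5, 6 → best response News.
Service C against (Licensed, Sports): payoffs -3, -6, 3 → best response News.
Service C against (Licensed, News): payoffs -3, 9, 3 → best response Sports.
Mutual best responses: (Originals, Sports, Sports); (Originals, News, News); (Licensed, News, Sports).

The pure Nash equilibria are (Originals, Sports, Sports), (Originals, News, News), (Licensed, News, Sports).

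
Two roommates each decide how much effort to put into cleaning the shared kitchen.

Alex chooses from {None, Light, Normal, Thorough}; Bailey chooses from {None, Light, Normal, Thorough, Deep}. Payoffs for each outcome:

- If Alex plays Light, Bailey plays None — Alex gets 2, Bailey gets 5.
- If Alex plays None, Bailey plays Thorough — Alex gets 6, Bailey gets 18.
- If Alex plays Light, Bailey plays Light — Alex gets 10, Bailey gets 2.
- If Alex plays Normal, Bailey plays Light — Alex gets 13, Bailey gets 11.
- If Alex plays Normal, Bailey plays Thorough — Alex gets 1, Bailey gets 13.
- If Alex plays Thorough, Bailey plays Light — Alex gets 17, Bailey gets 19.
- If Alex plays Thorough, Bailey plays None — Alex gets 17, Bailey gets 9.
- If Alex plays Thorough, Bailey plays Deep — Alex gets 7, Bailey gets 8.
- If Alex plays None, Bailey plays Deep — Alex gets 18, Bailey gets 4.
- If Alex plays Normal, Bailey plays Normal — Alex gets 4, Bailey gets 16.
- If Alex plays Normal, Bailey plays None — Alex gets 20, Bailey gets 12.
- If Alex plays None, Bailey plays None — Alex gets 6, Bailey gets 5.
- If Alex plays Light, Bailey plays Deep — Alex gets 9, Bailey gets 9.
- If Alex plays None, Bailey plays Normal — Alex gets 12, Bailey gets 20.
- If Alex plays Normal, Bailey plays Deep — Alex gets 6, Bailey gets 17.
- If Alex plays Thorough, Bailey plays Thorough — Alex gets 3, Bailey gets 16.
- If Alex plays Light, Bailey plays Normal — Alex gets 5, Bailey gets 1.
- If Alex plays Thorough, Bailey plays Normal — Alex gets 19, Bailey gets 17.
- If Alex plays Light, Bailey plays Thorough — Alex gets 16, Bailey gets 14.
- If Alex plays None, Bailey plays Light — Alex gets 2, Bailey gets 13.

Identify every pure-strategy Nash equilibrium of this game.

Mark each player's best response to every combination of opponents' strategies; a profile where every player is best-responding is a pure Nash equilibrium.
Alex against None: payoffs 6, 2, 20, 17 → best response Normal.
Alex against Light: payoffs 2, 10, 13, 17 → best response Thorough.
Alex against Normal: payoffs 12, 5, 4, 19 → best response Thorough.
Alex against Thorough: payoffs 6, 16, 1, 3 → best response Light.
Alex against Deep: payoffs 18, 9, 6, 7 → best response None.
Bailey against None: payoffs 5, 13, 20, 18, 4 → best response Normal.
Bailey against Light: payoffs 5, 2, 1, 14, 9 → best response Thorough.
Bailey against Normal: payoffs 12, 11, 16, 13, 17 → best response Deep.
Bailey against Thorough: payoffs 9, 19, 17, 16, 8 → best response Light.
Mutual best responses: (Light, Thorough); (Thorough, Light).

Pure-strategy Nash equilibria: (Light, Thorough) and (Thorough, Light)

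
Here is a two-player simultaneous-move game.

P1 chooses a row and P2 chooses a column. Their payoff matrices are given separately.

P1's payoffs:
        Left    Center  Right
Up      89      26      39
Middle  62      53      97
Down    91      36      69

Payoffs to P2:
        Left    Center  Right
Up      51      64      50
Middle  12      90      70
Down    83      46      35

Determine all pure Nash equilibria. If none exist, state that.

For each player, find the best response to each opponent profile; mutual best responses are the pure NE.
P1 against Left: payoffs 89, 62, 91 → best response Down.
P1 against Center: payoffs 26, 53, 36 → best response Middle.
P1 against Right: payoffs 39, 97, 69 → best response Middle.
P2 against Up: payoffs 51, 64, 50 → best response Center.
P2 against Middle: payoffs 12, 90, 70 → best response Center.
P2 against Down: payoffs 83, 46, 35 → best response Left.
Mutual best responses: (Middle, Center); (Down, Left).

The pure Nash equilibria are (Middle, Center); (Down, Left).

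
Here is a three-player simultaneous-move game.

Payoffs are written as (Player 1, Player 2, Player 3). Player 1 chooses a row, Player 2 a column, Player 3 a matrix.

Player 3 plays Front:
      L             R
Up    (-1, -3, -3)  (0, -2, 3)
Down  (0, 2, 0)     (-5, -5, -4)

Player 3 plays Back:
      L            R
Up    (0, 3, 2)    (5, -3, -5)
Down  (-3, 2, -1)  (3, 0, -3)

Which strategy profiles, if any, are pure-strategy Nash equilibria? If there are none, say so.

The pure Nash equilibria are (Up, L, Back) and (Up, R, Front) and (Down, L, Front).

For each strategy profile, look for a profitable unilateral deviation.
(Up, L, Front): Player 1 can switch to Down (-1 → 0). Not NE.
(Up, L, Back): Player 1 gets 0, best alternative -3; Player 2 gets 3, best alternative -3; Player 3 gets 2, best alternative -3. No profitable deviation — NE.
(Up, R, Front): Player 1 gets 0, best alternative -5; Player 2 gets -2, best alternative -3; Player 3 gets 3, best alternative -5. No profitable deviation — NE.
(Up, R, Back): Player 2 can switch to L (-3 → 3). Not NE.
(Down, L, Front): Player 1 gets 0, best alternative -1; Player 2 gets 2, best alternative -5; Player 3 gets 0, best alternative -1. No profitable deviation — NE.
(Down, L, Back): Player 1 can switch to Up (-3 → 0). Not NE.
(Down, R, Front): Player 1 can switch to Up (-5 → 0). Not NE.
(Down, R, Back): Player 1 can switch to Up (3 → 5). Not NE.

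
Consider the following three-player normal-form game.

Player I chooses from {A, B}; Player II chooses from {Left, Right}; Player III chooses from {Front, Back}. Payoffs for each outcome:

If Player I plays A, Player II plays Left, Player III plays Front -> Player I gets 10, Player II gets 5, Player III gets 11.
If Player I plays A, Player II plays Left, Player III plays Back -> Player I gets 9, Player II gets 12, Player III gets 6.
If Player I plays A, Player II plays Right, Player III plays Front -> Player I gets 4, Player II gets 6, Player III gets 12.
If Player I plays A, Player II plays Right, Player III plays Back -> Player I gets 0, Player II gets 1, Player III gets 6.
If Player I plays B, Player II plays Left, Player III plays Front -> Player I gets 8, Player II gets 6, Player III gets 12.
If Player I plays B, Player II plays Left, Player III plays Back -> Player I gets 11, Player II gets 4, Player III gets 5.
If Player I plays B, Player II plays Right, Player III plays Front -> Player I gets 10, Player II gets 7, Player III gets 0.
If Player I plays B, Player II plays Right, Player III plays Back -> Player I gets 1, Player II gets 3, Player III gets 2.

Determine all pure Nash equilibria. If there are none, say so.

This game has no pure Nash equilibrium.

Player I against (Left, Front): payoffs 10, 8 → best response A.
Player I against (Left, Back): payoffs 9, 11 → best response B.
Player I against (Right, Front): payoffs 4, 10 → best response B.
Player I against (Right, Back): payoffs 0, 1 → best response B.
Player II against (A, Front): payoffs 5, 6 → best response Right.
Player II against (A, Back): payoffs 12, 1 → best response Left.
Player II against (B, Front): payoffs 6, 7 → best response Right.
Player II against (B, Back): payoffs 4, 3 → best response Left.
Player III against (A, Left): payoffs 11, 6 → best response Front.
Player III against (A, Right): payoffs 12, 6 → best response Front.
Player III against (B, Left): payoffs 12, 5 → best response Front.
Player III against (B, Right): payoffs 0, 2 → best response Back.
No profile is a mutual best response for all players.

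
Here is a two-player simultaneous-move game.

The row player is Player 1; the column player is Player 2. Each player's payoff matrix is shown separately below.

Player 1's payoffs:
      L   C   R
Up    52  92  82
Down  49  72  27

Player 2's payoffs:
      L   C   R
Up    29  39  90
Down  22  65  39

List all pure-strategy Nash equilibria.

(Up, R)

Check each profile: it is a Nash equilibrium iff no player can strictly gain by switching unilaterally.
(Up, L): Player 2 can switch to C (29 → 39). Not NE.
(Up, C): Player 2 can switch to R (39 → 90). Not NE.
(Up, R): Player 1 gets 82, best alternative 27; Player 2 gets 90, best alternative 39. No profitable deviation — NE.
(Down, L): Player 1 can switch to Up (49 → 52). Not NE.
(Down, C): Player 1 can switch to Up (72 → 92). Not NE.
(Down, R): Player 1 can switch to Up (27 → 82). Not NE.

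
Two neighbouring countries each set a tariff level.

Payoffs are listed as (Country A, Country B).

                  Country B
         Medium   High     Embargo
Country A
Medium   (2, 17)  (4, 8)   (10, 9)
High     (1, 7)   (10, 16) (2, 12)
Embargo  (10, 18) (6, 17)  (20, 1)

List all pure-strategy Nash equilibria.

Country A against Medium: payoffs 2, 1, 10 → best response Embargo.
Country A against High: payoffs 4, 10, 6 → best response High.
Country A against Embargo: payoffs 10, 2, 20 → best response Embargo.
Country B against Medium: payoffs 17, 8, 9 → best response Medium.
Country B against High: payoffs 7, 16, 12 → best response High.
Country B against Embargo: payoffs 18, 17, 1 → best response Medium.
Mutual best responses: (High, High); (Embargo, Medium).

The pure Nash equilibria are (High, High) and (Embargo, Medium).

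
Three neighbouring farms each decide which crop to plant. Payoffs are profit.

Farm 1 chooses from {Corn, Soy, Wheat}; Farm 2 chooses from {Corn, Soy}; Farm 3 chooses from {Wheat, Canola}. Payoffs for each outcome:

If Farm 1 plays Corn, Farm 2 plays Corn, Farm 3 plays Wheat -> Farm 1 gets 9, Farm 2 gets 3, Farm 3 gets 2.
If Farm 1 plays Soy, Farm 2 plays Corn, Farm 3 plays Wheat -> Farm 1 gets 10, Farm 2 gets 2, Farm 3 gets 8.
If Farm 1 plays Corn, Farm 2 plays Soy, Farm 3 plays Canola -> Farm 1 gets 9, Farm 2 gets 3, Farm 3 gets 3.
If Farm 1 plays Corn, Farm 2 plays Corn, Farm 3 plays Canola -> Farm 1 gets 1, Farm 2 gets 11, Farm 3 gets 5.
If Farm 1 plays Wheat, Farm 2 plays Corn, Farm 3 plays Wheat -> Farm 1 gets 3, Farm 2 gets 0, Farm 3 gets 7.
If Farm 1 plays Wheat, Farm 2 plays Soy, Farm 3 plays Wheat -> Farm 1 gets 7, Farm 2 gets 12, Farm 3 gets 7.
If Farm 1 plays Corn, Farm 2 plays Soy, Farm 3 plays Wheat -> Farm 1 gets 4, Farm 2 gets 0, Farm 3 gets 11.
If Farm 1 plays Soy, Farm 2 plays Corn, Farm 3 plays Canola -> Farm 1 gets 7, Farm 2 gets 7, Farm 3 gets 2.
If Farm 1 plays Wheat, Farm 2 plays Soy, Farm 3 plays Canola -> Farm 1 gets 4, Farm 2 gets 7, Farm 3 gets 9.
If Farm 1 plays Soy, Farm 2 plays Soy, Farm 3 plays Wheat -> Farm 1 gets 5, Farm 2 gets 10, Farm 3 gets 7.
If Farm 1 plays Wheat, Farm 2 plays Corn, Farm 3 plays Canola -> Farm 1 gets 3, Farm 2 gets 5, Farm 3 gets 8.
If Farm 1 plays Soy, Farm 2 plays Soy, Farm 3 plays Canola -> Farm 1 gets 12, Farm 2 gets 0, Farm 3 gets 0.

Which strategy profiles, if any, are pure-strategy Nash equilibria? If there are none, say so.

There is no pure-strategy Nash equilibrium.

Mark each player's best response to every combination of opponents' strategies; a profile where every player is best-responding is a pure Nash equilibrium.
Farm 1 against (Corn, Wheat): payoffs 9, 10, 3 → best response Soy.
Farm 1 against (Corn, Canola): payoffs 1, 7, 3 → best response Soy.
Farm 1 against (Soy, Wheat): payoffs 4, 5, 7 → best response Wheat.
Farm 1 against (Soy, Canola): payoffs 9, 12, 4 → best response Soy.
Farm 2 against (Corn, Wheat): payoffs 3, 0 → best response Corn.
Farm 2 against (Corn, Canola): payoffs 11, 3 → best response Corn.
Farm 2 against (Soy, Wheat): payoffs 2, 10 → best response Soy.
Farm 2 against (Soy, Canola): payoffs 7, 0 → best response Corn.
Farm 2 against (Wheat, Wheat): payoffs 0, 12 → best response Soy.
Farm 2 against (Wheat, Canola): payoffs 5, 7 → best response Soy.
Farm 3 against (Corn, Corn): payoffs 2, 5 → best response Canola.
Farm 3 against (Corn, Soy): payoffs 11, 3 → best response Wheat.
Farm 3 against (Soy, Corn): payoffs 8, 2 → best response Wheat.
Farm 3 against (Soy, Soy): payoffs 7, 0 → best response Wheat.
Farm 3 against (Wheat, Corn): payoffs 7, 8 → best response Canola.
Farm 3 against (Wheat, Soy): payoffs 7, 9 → best response Canola.
No profile is a mutual best response for all players.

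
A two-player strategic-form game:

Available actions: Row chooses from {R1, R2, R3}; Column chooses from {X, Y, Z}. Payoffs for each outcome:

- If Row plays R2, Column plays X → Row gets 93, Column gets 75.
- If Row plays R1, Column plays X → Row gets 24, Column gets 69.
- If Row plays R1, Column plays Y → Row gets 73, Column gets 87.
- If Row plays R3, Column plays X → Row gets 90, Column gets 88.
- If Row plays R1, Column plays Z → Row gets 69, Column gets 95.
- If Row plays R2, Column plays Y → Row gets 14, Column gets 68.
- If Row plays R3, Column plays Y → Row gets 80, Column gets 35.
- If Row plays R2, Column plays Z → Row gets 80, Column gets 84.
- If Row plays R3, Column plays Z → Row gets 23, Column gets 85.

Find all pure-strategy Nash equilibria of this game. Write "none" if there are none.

The unique pure-strategy Nash equilibrium is (R2, Z).

Row against X: payoffs 24, 93, 90 → best response R2.
Row against Y: payoffs 73, 14, 80 → best response R3.
Row against Z: payoffs 69, 80, 23 → best response R2.
Column against R1: payoffs 69, 87, 95 → best response Z.
Column against R2: payoffs 75, 68, 84 → best response Z.
Column against R3: payoffs 88, 35, 85 → best response X.
Mutual best responses: (R2, Z).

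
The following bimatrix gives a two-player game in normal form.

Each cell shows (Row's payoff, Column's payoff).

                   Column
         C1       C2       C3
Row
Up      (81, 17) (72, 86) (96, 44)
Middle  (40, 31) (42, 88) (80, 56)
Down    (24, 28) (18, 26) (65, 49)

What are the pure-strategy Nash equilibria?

Row against C1: payoffs 81, 40, 24 → best response Up.
Row against C2: payoffs 72, 42, 18 → best response Up.
Row against C3: payoffs 96, 80, 65 → best response Up.
Column against Up: payoffs 17, 86, 44 → best response C2.
Column against Middle: payoffs 31, 88, 56 → best response C2.
Column against Down: payoffs 28, 26, 49 → best response C3.
Mutual best responses: (Up, C2).

Pure NE: (Up, C2)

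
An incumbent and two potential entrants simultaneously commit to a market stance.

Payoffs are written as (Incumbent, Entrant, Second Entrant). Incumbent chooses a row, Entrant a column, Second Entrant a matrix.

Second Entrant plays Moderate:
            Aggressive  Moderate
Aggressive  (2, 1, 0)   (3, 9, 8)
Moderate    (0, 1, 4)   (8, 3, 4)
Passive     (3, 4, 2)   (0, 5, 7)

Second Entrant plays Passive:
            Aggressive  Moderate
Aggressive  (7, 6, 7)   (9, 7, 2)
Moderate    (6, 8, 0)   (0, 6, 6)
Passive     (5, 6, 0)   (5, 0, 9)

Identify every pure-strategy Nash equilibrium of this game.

No pure-strategy Nash equilibrium.

Check each profile: it is a Nash equilibrium iff no player can strictly gain by switching unilaterally.
(Aggressive, Aggressive, Moderate): Incumbent can switch to Passive (2 → 3). Not NE.
(Aggressive, Aggressive, Passive): Entrant can switch to Moderate (6 → 7). Not NE.
(Aggressive, Moderate, Moderate): Incumbent can switch to Moderate (3 → 8). Not NE.
(Aggressive, Moderate, Passive): Second Entrant can switch to Moderate (2 → 8). Not NE.
(Moderate, Aggressive, Moderate): Incumbent can switch to Aggressive (0 → 2). Not NE.
(Moderate, Aggressive, Passive): Incumbent can switch to Aggressive (6 → 7). Not NE.
(Moderate, Moderate, Moderate): Second Entrant can switch to Passive (4 → 6). Not NE.
(Moderate, Moderate, Passive): Incumbent can switch to Aggressive (0 → 9). Not NE.
(The remaining 4 profiles each have a profitable deviation by the same check.)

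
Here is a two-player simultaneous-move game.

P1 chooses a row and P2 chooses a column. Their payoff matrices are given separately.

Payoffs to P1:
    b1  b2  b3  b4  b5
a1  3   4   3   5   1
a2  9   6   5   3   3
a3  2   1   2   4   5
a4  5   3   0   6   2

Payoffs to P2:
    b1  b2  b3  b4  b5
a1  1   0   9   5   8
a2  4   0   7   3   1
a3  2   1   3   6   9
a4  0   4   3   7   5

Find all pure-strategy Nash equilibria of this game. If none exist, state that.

The pure Nash equilibria are (a2, b3), (a3, b5), (a4, b4).

(a1, b1): P1 can switch to a2 (3 → 9). Not NE.
(a1, b2): P1 can switch to a2 (4 → 6). Not NE.
(a1, b3): P1 can switch to a2 (3 → 5). Not NE.
(a1, b4): P1 can switch to a4 (5 → 6). Not NE.
(a1, b5): P1 can switch to a2 (1 → 3). Not NE.
(a2, b1): P2 can switch to b3 (4 → 7). Not NE.
(a2, b2): P2 can switch to b1 (0 → 4). Not NE.
(a2, b3): P1 gets 5, best alternative 3; P2 gets 7, best alternative 4. No profitable deviation — NE.
(a2, b4): P1 can switch to a1 (3 → 5). Not NE.
(a2, b5): P1 can switch to a3 (3 → 5). Not NE.
(a3, b1): P1 can switch to a1 (2 → 3). Not NE.
(a3, b5): P1 gets 5, best alternative 3; P2 gets 9, best alternative 6. No profitable deviation — NE.
(a4, b4): P1 gets 6, best alternative 5; P2 gets 7, best alternative 5. No profitable deviation — NE.
(The remaining 7 profiles each have a profitable deviation by the same check.)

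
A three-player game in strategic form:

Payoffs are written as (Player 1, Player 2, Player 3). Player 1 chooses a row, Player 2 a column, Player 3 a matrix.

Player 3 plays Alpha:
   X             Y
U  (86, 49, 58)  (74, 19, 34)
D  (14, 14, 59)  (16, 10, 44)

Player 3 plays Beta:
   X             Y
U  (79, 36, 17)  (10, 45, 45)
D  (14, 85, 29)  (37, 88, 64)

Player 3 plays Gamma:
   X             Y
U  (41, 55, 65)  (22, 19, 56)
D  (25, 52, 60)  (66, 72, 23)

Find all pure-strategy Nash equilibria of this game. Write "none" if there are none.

(U, X, Gamma); (D, Y, Beta)

Player 1 against (X, Alpha): payoffs 86, 14 → best response U.
Player 1 against (X, Beta): payoffs 79, 14 → best response U.
Player 1 against (X, Gamma): payoffs 41, 25 → best response U.
Player 1 against (Y, Alpha): payoffs 74, 16 → best response U.
Player 1 against (Y, Beta): payoffs 10, 37 → best response D.
Player 1 against (Y, Gamma): payoffs 22, 66 → best response D.
Player 2 against (U, Alpha): payoffs 49, 19 → best response X.
Player 2 against (U, Beta): payoffs 36, 45 → best response Y.
Player 2 against (U, Gamma): payoffs 55, 19 → best response X.
Player 2 against (D, Alpha): payoffs 14, 10 → best response X.
Player 2 against (D, Beta): payoffs 85, 88 → best response Y.
Player 2 against (D, Gamma): payoffs 52, 72 → best response Y.
Player 3 against (U, X): payoffs 58, 17, 65 → best response Gamma.
Player 3 against (U, Y): payoffs 34, 45, 56 → best response Gamma.
Player 3 against (D, X): payoffs 59, 29, 60 → best response Gamma.
Player 3 against (D, Y): payoffs 44, 64, 23 → best response Beta.
Mutual best responses: (U, X, Gamma); (D, Y, Beta).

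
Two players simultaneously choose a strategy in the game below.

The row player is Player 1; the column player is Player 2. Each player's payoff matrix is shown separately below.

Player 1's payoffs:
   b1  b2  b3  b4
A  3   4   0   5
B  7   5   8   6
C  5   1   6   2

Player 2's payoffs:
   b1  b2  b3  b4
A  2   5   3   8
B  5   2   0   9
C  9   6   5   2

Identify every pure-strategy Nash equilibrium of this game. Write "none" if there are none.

Pure NE: (B, b4)

(A, b1): Player 1 can switch to B (3 → 7). Not NE.
(A, b2): Player 1 can switch to B (4 → 5). Not NE.
(A, b3): Player 1 can switch to B (0 → 8). Not NE.
(A, b4): Player 1 can switch to B (5 → 6). Not NE.
(B, b1): Player 2 can switch to b4 (5 → 9). Not NE.
(B, b2): Player 2 can switch to b1 (2 → 5). Not NE.
(B, b3): Player 2 can switch to b1 (0 → 5). Not NE.
(B, b4): Player 1 gets 6, best alternative 5; Player 2 gets 9, best alternative 5. No profitable deviation — NE.
(C, b1): Player 1 can switch to B (5 → 7). Not NE.
(C, b2): Player 1 can switch to A (1 → 4). Not NE.
(C, b3): Player 1 can switch to B (6 → 8). Not NE.
(C, b4): Player 1 can switch to A (2 → 5). Not NE.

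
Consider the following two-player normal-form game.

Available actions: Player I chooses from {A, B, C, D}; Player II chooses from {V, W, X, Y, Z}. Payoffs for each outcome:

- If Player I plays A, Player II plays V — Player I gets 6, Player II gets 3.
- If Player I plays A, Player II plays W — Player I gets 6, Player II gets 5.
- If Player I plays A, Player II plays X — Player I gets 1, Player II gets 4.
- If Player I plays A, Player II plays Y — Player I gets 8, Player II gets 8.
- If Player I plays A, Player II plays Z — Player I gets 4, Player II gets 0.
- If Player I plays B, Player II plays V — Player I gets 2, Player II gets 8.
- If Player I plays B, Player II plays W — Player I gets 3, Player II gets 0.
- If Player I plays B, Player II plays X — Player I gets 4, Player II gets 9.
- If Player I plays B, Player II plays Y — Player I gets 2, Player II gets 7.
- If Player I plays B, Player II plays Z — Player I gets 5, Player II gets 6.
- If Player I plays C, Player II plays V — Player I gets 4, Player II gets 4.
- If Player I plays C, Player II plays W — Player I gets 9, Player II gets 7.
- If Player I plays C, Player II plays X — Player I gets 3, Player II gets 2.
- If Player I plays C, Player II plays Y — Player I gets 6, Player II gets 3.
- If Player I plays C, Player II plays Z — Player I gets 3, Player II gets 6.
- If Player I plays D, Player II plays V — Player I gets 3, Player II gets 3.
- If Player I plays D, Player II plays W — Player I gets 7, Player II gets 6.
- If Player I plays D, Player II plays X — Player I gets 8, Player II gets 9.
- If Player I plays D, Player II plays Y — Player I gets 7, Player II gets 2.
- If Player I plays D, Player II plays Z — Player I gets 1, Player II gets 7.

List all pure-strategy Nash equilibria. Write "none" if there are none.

The pure Nash equilibria are (A, Y); (C, W); (D, X).

Player I against V: payoffs 6, 2, 4, 3 → best response A.
Player I against W: payoffs 6, 3, 9, 7 → best response C.
Player I against X: payoffs 1, 4, 3, 8 → best response D.
Player I against Y: payoffs 8, 2, 6, 7 → best response A.
Player I against Z: payoffs 4, 5, 3, 1 → best response B.
Player II against A: payoffs 3, 5, 4, 8, 0 → best response Y.
Player II against B: payoffs 8, 0, 9, 7, 6 → best response X.
Player II against C: payoffs 4, 7, 2, 3, 6 → best response W.
Player II against D: payoffs 3, 6, 9, 2, 7 → best response X.
Mutual best responses: (A, Y); (C, W); (D, X).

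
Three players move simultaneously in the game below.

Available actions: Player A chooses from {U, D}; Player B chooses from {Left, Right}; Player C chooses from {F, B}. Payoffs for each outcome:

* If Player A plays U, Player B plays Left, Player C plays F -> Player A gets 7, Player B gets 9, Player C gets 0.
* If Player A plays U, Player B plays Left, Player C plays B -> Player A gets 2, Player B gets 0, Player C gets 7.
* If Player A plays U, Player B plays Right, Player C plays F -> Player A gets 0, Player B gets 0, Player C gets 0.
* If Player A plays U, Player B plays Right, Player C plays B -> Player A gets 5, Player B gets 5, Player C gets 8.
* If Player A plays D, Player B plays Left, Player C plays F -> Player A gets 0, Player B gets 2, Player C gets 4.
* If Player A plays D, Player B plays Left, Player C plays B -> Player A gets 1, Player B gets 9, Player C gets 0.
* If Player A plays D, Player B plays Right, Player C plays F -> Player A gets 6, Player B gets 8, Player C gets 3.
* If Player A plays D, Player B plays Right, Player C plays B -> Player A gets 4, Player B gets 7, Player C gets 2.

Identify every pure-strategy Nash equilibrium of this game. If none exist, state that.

Player A against (Left, F): payoffs 7, 0 → best response U.
Player A against (Left, B): payoffs 2, 1 → best response U.
Player A against (Right, F): payoffs 0, 6 → best response D.
Player A against (Right, B): payoffs 5, 4 → best response U.
Player B against (U, F): payoffs 9, 0 → best response Left.
Player B against (U, B): payoffs 0, 5 → best response Right.
Player B against (D, F): payoffs 2, 8 → best response Right.
Player B against (D, B): payoffs 9, 7 → best response Left.
Player C against (U, Left): payoffs 0, 7 → best response B.
Player C against (U, Right): payoffs 0, 8 → best response B.
Player C against (D, Left): payoffs 4, 0 → best response F.
Player C against (D, Right): payoffs 3, 2 → best response F.
Mutual best responses: (U, Right, B); (D, Right, F).

(U, Right, B) and (D, Right, F)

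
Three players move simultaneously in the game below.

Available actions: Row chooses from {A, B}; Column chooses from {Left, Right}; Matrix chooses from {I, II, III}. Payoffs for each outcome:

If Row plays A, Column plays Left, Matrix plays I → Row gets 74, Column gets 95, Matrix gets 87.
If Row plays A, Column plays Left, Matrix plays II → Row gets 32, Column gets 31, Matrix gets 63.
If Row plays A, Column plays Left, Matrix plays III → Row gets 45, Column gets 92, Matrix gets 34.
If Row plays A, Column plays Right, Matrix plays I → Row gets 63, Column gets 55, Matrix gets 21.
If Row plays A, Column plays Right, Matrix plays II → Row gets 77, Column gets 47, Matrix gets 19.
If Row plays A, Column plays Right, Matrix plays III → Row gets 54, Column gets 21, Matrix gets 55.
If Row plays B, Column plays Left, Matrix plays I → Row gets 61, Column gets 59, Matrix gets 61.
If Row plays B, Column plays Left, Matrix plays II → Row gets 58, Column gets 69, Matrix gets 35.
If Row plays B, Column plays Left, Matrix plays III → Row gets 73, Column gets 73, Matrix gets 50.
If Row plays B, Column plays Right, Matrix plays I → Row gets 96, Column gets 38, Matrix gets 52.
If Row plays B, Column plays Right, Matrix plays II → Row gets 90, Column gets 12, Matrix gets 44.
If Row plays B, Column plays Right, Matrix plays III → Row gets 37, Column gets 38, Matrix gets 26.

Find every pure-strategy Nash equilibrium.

(A, Left, I)

(A, Left, I): Row gets 74, best alternative 61; Column gets 95, best alternative 55; Matrix gets 87, best alternative 63. No profitable deviation — NE.
(A, Left, II): Row can switch to B (32 → 58). Not NE.
(A, Left, III): Row can switch to B (45 → 73). Not NE.
(A, Right, I): Row can switch to B (63 → 96). Not NE.
(A, Right, II): Row can switch to B (77 → 90). Not NE.
(A, Right, III): Column can switch to Left (21 → 92). Not NE.
(B, Left, I): Row can switch to A (61 → 74). Not NE.
(B, Left, II): Matrix can switch to I (35 → 61). Not NE.
(B, Left, III): Matrix can switch to I (50 → 61). Not NE.
(B, Right, I): Column can switch to Left (38 → 59). Not NE.
(B, Right, II): Column can switch to Left (12 → 69). Not NE.
(The remaining 1 profile has a profitable deviation by the same check.)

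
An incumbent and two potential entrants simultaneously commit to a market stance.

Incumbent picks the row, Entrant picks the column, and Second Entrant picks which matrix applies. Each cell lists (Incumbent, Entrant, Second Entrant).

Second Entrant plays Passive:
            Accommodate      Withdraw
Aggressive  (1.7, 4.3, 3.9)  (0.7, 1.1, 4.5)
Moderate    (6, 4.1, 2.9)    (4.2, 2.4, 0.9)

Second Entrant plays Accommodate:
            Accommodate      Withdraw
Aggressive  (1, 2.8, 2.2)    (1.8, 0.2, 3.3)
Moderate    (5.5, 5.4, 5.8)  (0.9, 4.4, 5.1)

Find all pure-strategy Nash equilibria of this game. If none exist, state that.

The unique pure-strategy Nash equilibrium is (Moderate, Accommodate, Accommodate).

Check each profile: it is a Nash equilibrium iff no player can strictly gain by switching unilaterally.
(Aggressive, Accommodate, Passive): Incumbent can switch to Moderate (1.7 → 6). Not NE.
(Aggressive, Accommodate, Accommodate): Incumbent can switch to Moderate (1 → 5.5). Not NE.
(Aggressive, Withdraw, Passive): Incumbent can switch to Moderate (0.7 → 4.2). Not NE.
(Aggressive, Withdraw, Accommodate): Entrant can switch to Accommodate (0.2 → 2.8). Not NE.
(Moderate, Accommodate, Passive): Second Entrant can switch to Accommodate (2.9 → 5.8). Not NE.
(Moderate, Accommodate, Accommodate): Incumbent gets 5.5, best alternative 1; Entrant gets 5.4, best alternative 4.4; Second Entrant gets 5.8, best alternative 2.9. No profitable deviation — NE.
(Moderate, Withdraw, Passive): Entrant can switch to Accommodate (2.4 → 4.1). Not NE.
(Moderate, Withdraw, Accommodate): Incumbent can switch to Aggressive (0.9 → 1.8). Not NE.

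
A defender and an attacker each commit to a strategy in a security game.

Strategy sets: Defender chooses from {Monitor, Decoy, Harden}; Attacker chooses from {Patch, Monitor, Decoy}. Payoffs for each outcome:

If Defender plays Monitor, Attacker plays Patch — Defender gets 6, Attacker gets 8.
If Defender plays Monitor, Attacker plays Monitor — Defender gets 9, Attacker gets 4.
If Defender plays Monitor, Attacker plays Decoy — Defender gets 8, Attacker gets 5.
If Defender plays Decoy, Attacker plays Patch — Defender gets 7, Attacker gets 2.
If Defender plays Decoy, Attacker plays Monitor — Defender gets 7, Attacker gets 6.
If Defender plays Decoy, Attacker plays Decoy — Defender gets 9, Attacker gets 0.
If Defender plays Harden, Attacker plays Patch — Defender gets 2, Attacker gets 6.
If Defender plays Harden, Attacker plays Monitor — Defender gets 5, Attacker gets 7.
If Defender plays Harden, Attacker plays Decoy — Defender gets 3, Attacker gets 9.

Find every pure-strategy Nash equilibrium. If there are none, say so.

No pure-strategy Nash equilibrium.

Defender against Patch: payoffs 6, 7, 2 → best response Decoy.
Defender against Monitor: payoffs 9, 7, 5 → best response Monitor.
Defender against Decoy: payoffs 8, 9, 3 → best response Decoy.
Attacker against Monitor: payoffs 8, 4, 5 → best response Patch.
Attacker against Decoy: payoffs 2, 6, 0 → best response Monitor.
Attacker against Harden: payoffs 6, 7, 9 → best response Decoy.
No profile is a mutual best response for all players.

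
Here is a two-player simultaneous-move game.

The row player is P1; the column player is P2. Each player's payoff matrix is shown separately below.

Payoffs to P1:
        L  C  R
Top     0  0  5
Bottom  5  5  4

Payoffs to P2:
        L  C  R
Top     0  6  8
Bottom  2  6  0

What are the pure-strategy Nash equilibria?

For each player, find the best response to each opponent profile; mutual best responses are the pure NE.
P1 against L: payoffs 0, 5 → best response Bottom.
P1 against C: payoffs 0, 5 → best response Bottom.
P1 against R: payoffs 5, 4 → best response Top.
P2 against Top: payoffs 0, 6, 8 → best response R.
P2 against Bottom: payoffs 2, 6, 0 → best response C.
Mutual best responses: (Top, R); (Bottom, C).

(Top, R); (Bottom, C)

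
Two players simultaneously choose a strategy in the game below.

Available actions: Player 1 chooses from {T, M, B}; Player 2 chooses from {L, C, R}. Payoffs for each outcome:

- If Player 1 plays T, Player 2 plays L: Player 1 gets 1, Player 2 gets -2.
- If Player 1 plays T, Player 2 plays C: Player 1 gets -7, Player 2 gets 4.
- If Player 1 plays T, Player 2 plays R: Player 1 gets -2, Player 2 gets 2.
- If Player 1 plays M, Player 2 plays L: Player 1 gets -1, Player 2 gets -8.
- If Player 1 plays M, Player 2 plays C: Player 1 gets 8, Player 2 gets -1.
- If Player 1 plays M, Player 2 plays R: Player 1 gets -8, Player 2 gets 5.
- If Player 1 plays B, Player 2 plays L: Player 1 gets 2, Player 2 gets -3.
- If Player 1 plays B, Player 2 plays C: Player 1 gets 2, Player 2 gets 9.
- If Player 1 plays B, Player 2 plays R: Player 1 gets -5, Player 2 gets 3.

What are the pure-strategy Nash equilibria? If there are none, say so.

There is no pure-strategy Nash equilibrium.

(T, L): Player 1 can switch to B (1 → 2). Not NE.
(T, C): Player 1 can switch to M (-7 → 8). Not NE.
(T, R): Player 2 can switch to C (2 → 4). Not NE.
(M, L): Player 1 can switch to T (-1 → 1). Not NE.
(M, C): Player 2 can switch to R (-1 → 5). Not NE.
(M, R): Player 1 can switch to T (-8 → -2). Not NE.
(B, L): Player 2 can switch to C (-3 → 9). Not NE.
(B, C): Player 1 can switch to M (2 → 8). Not NE.
(B, R): Player 1 can switch to T (-5 → -2). Not NE.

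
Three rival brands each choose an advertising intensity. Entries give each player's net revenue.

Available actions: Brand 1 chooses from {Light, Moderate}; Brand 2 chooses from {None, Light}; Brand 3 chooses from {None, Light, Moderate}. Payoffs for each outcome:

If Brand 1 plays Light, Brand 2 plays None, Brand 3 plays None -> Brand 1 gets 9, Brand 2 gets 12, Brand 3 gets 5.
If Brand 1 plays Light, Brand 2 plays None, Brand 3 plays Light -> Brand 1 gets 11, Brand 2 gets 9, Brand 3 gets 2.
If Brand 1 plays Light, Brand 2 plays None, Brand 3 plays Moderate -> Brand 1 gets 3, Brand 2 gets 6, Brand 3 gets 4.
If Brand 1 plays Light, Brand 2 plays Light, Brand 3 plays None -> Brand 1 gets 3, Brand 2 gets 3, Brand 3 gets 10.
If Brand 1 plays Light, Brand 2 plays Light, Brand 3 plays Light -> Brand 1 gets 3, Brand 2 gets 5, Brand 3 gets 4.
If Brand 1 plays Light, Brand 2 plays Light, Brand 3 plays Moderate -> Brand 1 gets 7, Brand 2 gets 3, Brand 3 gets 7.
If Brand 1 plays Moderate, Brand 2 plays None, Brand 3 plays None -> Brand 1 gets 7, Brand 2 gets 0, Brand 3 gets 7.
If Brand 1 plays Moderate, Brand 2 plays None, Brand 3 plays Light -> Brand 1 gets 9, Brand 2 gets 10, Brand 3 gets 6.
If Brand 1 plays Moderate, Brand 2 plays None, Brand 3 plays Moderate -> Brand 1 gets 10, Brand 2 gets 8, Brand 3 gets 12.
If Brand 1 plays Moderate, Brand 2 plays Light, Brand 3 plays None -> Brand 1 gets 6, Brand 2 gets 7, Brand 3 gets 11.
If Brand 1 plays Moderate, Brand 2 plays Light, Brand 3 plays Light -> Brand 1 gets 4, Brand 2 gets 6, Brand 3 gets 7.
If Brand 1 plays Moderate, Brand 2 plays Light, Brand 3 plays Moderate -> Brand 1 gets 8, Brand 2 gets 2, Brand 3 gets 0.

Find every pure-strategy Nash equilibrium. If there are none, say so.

Brand 1 against (None, None): payoffs 9, 7 → best response Light.
Brand 1 against (None, Light): payoffs 11, 9 → best response Light.
Brand 1 against (None, Moderate): payoffs 3, 10 → best response Moderate.
Brand 1 against (Light, None): payoffs 3, 6 → best response Moderate.
Brand 1 against (Light, Light): payoffs 3, 4 → best response Moderate.
Brand 1 against (Light, Moderate): payoffs 7, 8 → best response Moderate.
Brand 2 against (Light, None): payoffs 12, 3 → best response None.
Brand 2 against (Light, Light): payoffs 9, 5 → best response None.
Brand 2 against (Light, Moderate): payoffs 6, 3 → best response None.
Brand 2 against (Moderate, None): payoffs 0, 7 → best response Light.
Brand 2 against (Moderate, Light): payoffs 10, 6 → best response None.
Brand 2 against (Moderate, Moderate): payoffs 8, 2 → best response None.
Brand 3 against (Light, None): payoffs 5, 2, 4 → best response None.
Brand 3 against (Light, Light): payoffs 10, 4, 7 → best response None.
Brand 3 against (Moderate, None): payoffs 7, 6, 12 → best response Moderate.
Brand 3 against (Moderate, Light): payoffs 11, 7, 0 → best response None.
Mutual best responses: (Light, None, None); (Moderate, None, Moderate); (Moderate, Light, None).

The pure Nash equilibria are (Light, None, None) and (Moderate, None, Moderate) and (Moderate, Light, None).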